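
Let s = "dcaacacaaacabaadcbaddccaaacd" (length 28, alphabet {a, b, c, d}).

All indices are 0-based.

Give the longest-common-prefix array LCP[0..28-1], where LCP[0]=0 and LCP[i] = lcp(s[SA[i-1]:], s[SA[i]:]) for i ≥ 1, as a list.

[0, 4, 2, 4, 3, 2, 1, 1, 3, 3, 2, 1, 2, 0, 2, 0, 5, 3, 2, 2, 1, 1, 1, 0, 1, 2, 2, 1]

rank | idx | suffix
   0 |   7 | aaacabaadcbaddccaaacd
   1 |  23 | aaacd
   2 |   8 | aacabaadcbaddccaaacd
   3 |   2 | aacacaaacabaadcbaddccaaacd
   4 |  24 | aacd
   5 |  13 | aadcbaddccaaacd
   6 |  11 | abaadcbaddccaaacd
   7 |   5 | acaaacabaadcbaddccaaacd
   8 |   9 | acabaadcbaddccaaacd
   9 |   3 | acacaaacabaadcbaddccaaacd
  10 |  25 | acd
  11 |  14 | adcbaddccaaacd
  12 |  18 | addccaaacd
  13 |  12 | baadcbaddccaaacd
  14 |  17 | baddccaaacd
  15 |   6 | caaacabaadcbaddccaaacd
  16 |  22 | caaacd
  17 |   1 | caacacaaacabaadcbaddccaaacd
  18 |  10 | cabaadcbaddccaaacd
  19 |   4 | cacaaacabaadcbaddccaaacd
  20 |  16 | cbaddccaaacd
  21 |  21 | ccaaacd
  22 |  26 | cd
  23 |  27 | d
  24 |   0 | dcaacacaaacabaadcbaddccaaacd
  25 |  15 | dcbaddccaaacd
  26 |  20 | dccaaacd
  27 |  19 | ddccaaacd

SA = [7, 23, 8, 2, 24, 13, 11, 5, 9, 3, 25, 14, 18, 12, 17, 6, 22, 1, 10, 4, 16, 21, 26, 27, 0, 15, 20, 19]
i: (SA[i-1],SA[i]) lcp shared
  1: (7,23) 4 'aaac'
  2: (23,8) 2 'aa'
  3: (8,2) 4 'aaca'
  4: (2,24) 3 'aac'
  5: (24,13) 2 'aa'
  6: (13,11) 1 'a'
  7: (11,5) 1 'a'
  8: (5,9) 3 'aca'
  9: (9,3) 3 'aca'
  10: (3,25) 2 'ac'
  11: (25,14) 1 'a'
  12: (14,18) 2 'ad'
  13: (18,12) 0 ''
  14: (12,17) 2 'ba'
  15: (17,6) 0 ''
  16: (6,22) 5 'caaac'
  17: (22,1) 3 'caa'
  18: (1,10) 2 'ca'
  19: (10,4) 2 'ca'
  20: (4,16) 1 'c'
  21: (16,21) 1 'c'
  22: (21,26) 1 'c'
  23: (26,27) 0 ''
  24: (27,0) 1 'd'
  25: (0,15) 2 'dc'
  26: (15,20) 2 'dc'
  27: (20,19) 1 'd'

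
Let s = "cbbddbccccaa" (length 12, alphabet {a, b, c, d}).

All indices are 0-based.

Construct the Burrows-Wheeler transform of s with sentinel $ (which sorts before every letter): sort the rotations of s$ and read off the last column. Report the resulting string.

aaccdbc$ccbdb

rank  rotation       last
    0  $cbbddbccccaa  a
    1  a$cbbddbcccca  a
    2  aa$cbbddbcccc  c
    3  bbddbccccaa$c  c
    4  bccccaa$cbbdd  d
    5  bddbccccaa$cb  b
    6  caa$cbbddbccc  c
    7  cbbddbccccaa$  $
    8  ccaa$cbbddbcc  c
    9  cccaa$cbbddbc  c
   10  ccccaa$cbbddb  b
   11  dbccccaa$cbbd  d
   12  ddbccccaa$cbb  b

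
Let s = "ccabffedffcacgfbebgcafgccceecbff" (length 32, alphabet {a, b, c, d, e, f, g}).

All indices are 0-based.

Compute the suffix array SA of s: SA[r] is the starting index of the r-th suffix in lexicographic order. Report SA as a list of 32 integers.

[2, 11, 20, 15, 29, 3, 17, 1, 10, 19, 28, 0, 23, 24, 25, 12, 7, 16, 27, 6, 26, 31, 14, 9, 5, 30, 8, 4, 21, 18, 22, 13]

rank→(start, suffix):
  0 → (2, 'abffedffcacgfbebgcafgccceecbff')
  1 → (11, 'acgfbebgcafgccceecbff')
  2 → (20, 'afgccceecbff')
  3 → (15, 'bebgcafgccceecbff')
  4 → (29, 'bff')
  5 → (3, 'bffedffcacgfbebgcafgccceecbff')
  6 → (17, 'bgcafgccceecbff')
  7 → (1, 'cabffedffcacgfbebgcafgccceecbff')
  8 → (10, 'cacgfbebgcafgccceecbff')
  9 → (19, 'cafgccceecbff')
  10 → (28, 'cbff')
  11 → (0, 'ccabffedffcacgfbebgcafgccceecbff')
  12 → (23, 'ccceecbff')
  13 → (24, 'cceecbff')
  14 → (25, 'ceecbff')
  15 → (12, 'cgfbebgcafgccceecbff')
  16 → (7, 'dffcacgfbebgcafgccceecbff')
  17 → (16, 'ebgcafgccceecbff')
  18 → (27, 'ecbff')
  19 → (6, 'edffcacgfbebgcafgccceecbff')
  20 → (26, 'eecbff')
  21 → (31, 'f')
  22 → (14, 'fbebgcafgccceecbff')
  23 → (9, 'fcacgfbebgcafgccceecbff')
  24 → (5, 'fedffcacgfbebgcafgccceecbff')
  25 → (30, 'ff')
  26 → (8, 'ffcacgfbebgcafgccceecbff')
  27 → (4, 'ffedffcacgfbebgcafgccceecbff')
  28 → (21, 'fgccceecbff')
  29 → (18, 'gcafgccceecbff')
  30 → (22, 'gccceecbff')
  31 → (13, 'gfbebgcafgccceecbff')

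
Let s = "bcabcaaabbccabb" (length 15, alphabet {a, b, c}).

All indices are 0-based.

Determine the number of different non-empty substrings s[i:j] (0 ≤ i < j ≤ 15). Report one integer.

97

sorted suffixes:
  #0 SA[0]=5  'aaabbccabb'
  #1 SA[1]=6  'aabbccabb'
  #2 SA[2]=12  'abb'
  #3 SA[3]=7  'abbccabb'
  #4 SA[4]=2  'abcaaabbccabb'
  #5 SA[5]=14  'b'
  #6 SA[6]=13  'bb'
  #7 SA[7]=8  'bbccabb'
  #8 SA[8]=3  'bcaaabbccabb'
  #9 SA[9]=0  'bcabcaaabbccabb'
  #10 SA[10]=9  'bccabb'
  #11 SA[11]=4  'caaabbccabb'
  #12 SA[12]=11  'cabb'
  #13 SA[13]=1  'cabcaaabbccabb'
  #14 SA[14]=10  'ccabb'

SA = [5, 6, 12, 7, 2, 14, 13, 8, 3, 0, 9, 4, 11, 1, 10]
[i] adj suffixes → lcp
  [1] 5/6 → 2 ('aa')
  [2] 6/12 → 1 ('a')
  [3] 12/7 → 3 ('abb')
  [4] 7/2 → 2 ('ab')
  [5] 2/14 → 0 ('')
  [6] 14/13 → 1 ('b')
  [7] 13/8 → 2 ('bb')
  [8] 8/3 → 1 ('b')
  [9] 3/0 → 3 ('bca')
  [10] 0/9 → 2 ('bc')
  [11] 9/4 → 0 ('')
  [12] 4/11 → 2 ('ca')
  [13] 11/1 → 3 ('cab')
  [14] 1/10 → 1 ('c')

n(n+1)/2 = 15·16/2 = 120
Σ LCP = 0 + 2 + 1 + 3 + 2 + 0 + 1 + 2 + 1 + 3 + 2 + 0 + 2 + 3 + 1 = 23
distinct = 120 − 23 = 97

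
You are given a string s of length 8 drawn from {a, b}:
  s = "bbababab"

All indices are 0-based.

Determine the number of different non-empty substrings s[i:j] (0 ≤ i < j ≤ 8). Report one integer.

20

rank→(start, suffix):
  0 → (6, 'ab')
  1 → (4, 'abab')
  2 → (2, 'ababab')
  3 → (7, 'b')
  4 → (5, 'bab')
  5 → (3, 'babab')
  6 → (1, 'bababab')
  7 → (0, 'bbababab')

SA = [6, 4, 2, 7, 5, 3, 1, 0]
rank  pair      lcp
   1  s[6:],s[4:]  2  'ab'
   2  s[4:],s[2:]  4  'abab'
   3  s[2:],s[7:]  0  ''
   4  s[7:],s[5:]  1  'b'
   5  s[5:],s[3:]  3  'bab'
   6  s[3:],s[1:]  5  'babab'
   7  s[1:],s[0:]  1  'b'

n(n+1)/2 = 8·9/2 = 36
Σ LCP = 0 + 2 + 4 + 0 + 1 + 3 + 5 + 1 = 16
distinct = 36 − 16 = 20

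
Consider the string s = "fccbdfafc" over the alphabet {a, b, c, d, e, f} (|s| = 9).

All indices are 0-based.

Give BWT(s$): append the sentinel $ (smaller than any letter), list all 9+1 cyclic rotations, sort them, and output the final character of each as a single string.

cfcfcfbda$

rank  rotation    last
    0  $fccbdfafc  c
    1  afc$fccbdf  f
    2  bdfafc$fcc  c
    3  c$fccbdfaf  f
    4  cbdfafc$fc  c
    5  ccbdfafc$f  f
    6  dfafc$fccb  b
    7  fafc$fccbd  d
    8  fc$fccbdfa  a
    9  fccbdfafc$  $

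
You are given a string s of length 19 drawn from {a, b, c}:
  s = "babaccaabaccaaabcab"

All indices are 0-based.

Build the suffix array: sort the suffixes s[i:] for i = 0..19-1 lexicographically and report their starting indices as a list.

[12, 6, 13, 17, 7, 1, 14, 9, 3, 18, 0, 8, 2, 15, 11, 5, 16, 10, 4]

rank | idx | suffix
   0 |  12 | aaabcab
   1 |   6 | aabaccaaabcab
   2 |  13 | aabcab
   3 |  17 | ab
   4 |   7 | abaccaaabcab
   5 |   1 | abaccaabaccaaabcab
   6 |  14 | abcab
   7 |   9 | accaaabcab
   8 |   3 | accaabaccaaabcab
   9 |  18 | b
  10 |   0 | babaccaabaccaaabcab
  11 |   8 | baccaaabcab
  12 |   2 | baccaabaccaaabcab
  13 |  15 | bcab
  14 |  11 | caaabcab
  15 |   5 | caabaccaaabcab
  16 |  16 | cab
  17 |  10 | ccaaabcab
  18 |   4 | ccaabaccaaabcab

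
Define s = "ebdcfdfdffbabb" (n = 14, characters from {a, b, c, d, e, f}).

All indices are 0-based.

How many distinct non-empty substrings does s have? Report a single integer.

rank→(start, suffix):
  0 → (11, 'abb')
  1 → (13, 'b')
  2 → (10, 'babb')
  3 → (12, 'bb')
  4 → (1, 'bdcfdfdffbabb')
  5 → (3, 'cfdfdffbabb')
  6 → (2, 'dcfdfdffbabb')
  7 → (5, 'dfdffbabb')
  8 → (7, 'dffbabb')
  9 → (0, 'ebdcfdfdffbabb')
  10 → (9, 'fbabb')
  11 → (4, 'fdfdffbabb')
  12 → (6, 'fdffbabb')
  13 → (8, 'ffbabb')

SA = [11, 13, 10, 12, 1, 3, 2, 5, 7, 0, 9, 4, 6, 8]
rank  pair      lcp
   1  s[11:],s[13:]  0  ''
   2  s[13:],s[10:]  1  'b'
   3  s[10:],s[12:]  1  'b'
   4  s[12:],s[1:]  1  'b'
   5  s[1:],s[3:]  0  ''
   6  s[3:],s[2:]  0  ''
   7  s[2:],s[5:]  1  'd'
   8  s[5:],s[7:]  2  'df'
   9  s[7:],s[0:]  0  ''
  10  s[0:],s[9:]  0  ''
  11  s[9:],s[4:]  1  'f'
  12  s[4:],s[6:]  3  'fdf'
  13  s[6:],s[8:]  1  'f'

n(n+1)/2 = 14·15/2 = 105
Σ LCP = 0 + 0 + 1 + 1 + 1 + 0 + 0 + 1 + 2 + 0 + 0 + 1 + 3 + 1 = 11
distinct = 105 − 11 = 94

94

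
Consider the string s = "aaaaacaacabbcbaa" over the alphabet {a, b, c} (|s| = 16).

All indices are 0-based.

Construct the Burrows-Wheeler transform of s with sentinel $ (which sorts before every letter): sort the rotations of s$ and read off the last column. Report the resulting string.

rank  rotation           last
    0  $aaaaacaacabbcbaa  a
    1  a$aaaaacaacabbcba  a
    2  aa$aaaaacaacabbcb  b
    3  aaaaacaacabbcbaa$  $
    4  aaaacaacabbcbaa$a  a
    5  aaacaacabbcbaa$aa  a
    6  aacaacabbcbaa$aaa  a
    7  aacabbcbaa$aaaaac  c
    8  abbcbaa$aaaaacaac  c
    9  acaacabbcbaa$aaaa  a
   10  acabbcbaa$aaaaaca  a
   11  baa$aaaaacaacabbc  c
   12  bbcbaa$aaaaacaaca  a
   13  bcbaa$aaaaacaacab  b
   14  caacabbcbaa$aaaaa  a
   15  cabbcbaa$aaaaacaa  a
   16  cbaa$aaaaacaacabb  b

aab$aaaccaacabaab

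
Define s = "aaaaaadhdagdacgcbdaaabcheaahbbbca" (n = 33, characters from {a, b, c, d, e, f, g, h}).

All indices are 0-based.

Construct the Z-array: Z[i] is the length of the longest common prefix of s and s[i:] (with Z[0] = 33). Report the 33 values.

[33, 5, 4, 3, 2, 1, 0, 0, 0, 1, 0, 0, 1, 0, 0, 0, 0, 0, 3, 2, 1, 0, 0, 0, 0, 2, 1, 0, 0, 0, 0, 0, 1]

Z[0]=33
i=1: outside box; Z[1]=5 extend→box=[1,6)
i=2: min(r-i=4, Z[1]=5)=4; Z[2]=4
i=3: min(r-i=3, Z[2]=4)=3; Z[3]=3
i=4: min(r-i=2, Z[3]=3)=2; Z[4]=2
i=5: min(r-i=1, Z[4]=2)=1; Z[5]=1
i=6: outside box; Z[6]=0
i=7: outside box; Z[7]=0
i=8: outside box; Z[8]=0
i=9: outside box; Z[9]=1 extend→box=[9,10)
i=10: outside box; Z[10]=0
i=11: outside box; Z[11]=0
i=12: outside box; Z[12]=1 extend→box=[12,13)
i=13: outside box; Z[13]=0
i=14: outside box; Z[14]=0
i=15: outside box; Z[15]=0
i=16: outside box; Z[16]=0
i=17: outside box; Z[17]=0
i=18: outside box; Z[18]=3 extend→box=[18,21)
i=19: min(r-i=2, Z[1]=5)=2; Z[19]=2
i=20: min(r-i=1, Z[2]=4)=1; Z[20]=1
i=21: outside box; Z[21]=0
i=22: outside box; Z[22]=0
i=23: outside box; Z[23]=0
i=24: outside box; Z[24]=0
i=25: outside box; Z[25]=2 extend→box=[25,27)
i=26: min(r-i=1, Z[1]=5)=1; Z[26]=1
i=27: outside box; Z[27]=0
i=28: outside box; Z[28]=0
i=29: outside box; Z[29]=0
i=30: outside box; Z[30]=0
i=31: outside box; Z[31]=0
i=32: outside box; Z[32]=1 extend→box=[32,33)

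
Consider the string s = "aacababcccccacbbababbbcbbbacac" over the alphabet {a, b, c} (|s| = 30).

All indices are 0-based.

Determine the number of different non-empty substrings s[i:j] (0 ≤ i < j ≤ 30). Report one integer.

sorted suffixes:
  #0 SA[0]=0  'aacababcccccacbbababbbcbbbacac'
  #1 SA[1]=16  'ababbbcbbbacac'
  #2 SA[2]=3  'ababcccccacbbababbbcbbbacac'
  #3 SA[3]=18  'abbbcbbbacac'
  #4 SA[4]=5  'abcccccacbbababbbcbbbacac'
  #5 SA[5]=28  'ac'
  #6 SA[6]=1  'acababcccccacbbababbbcbbbacac'
  #7 SA[7]=26  'acac'
  #8 SA[8]=12  'acbbababbbcbbbacac'
  #9 SA[9]=15  'bababbbcbbbacac'
  #10 SA[10]=17  'babbbcbbbacac'
  #11 SA[11]=4  'babcccccacbbababbbcbbbacac'
  #12 SA[12]=25  'bacac'
  #13 SA[13]=14  'bbababbbcbbbacac'
  #14 SA[14]=24  'bbacac'
  #15 SA[15]=23  'bbbacac'
  #16 SA[16]=19  'bbbcbbbacac'
  #17 SA[17]=20  'bbcbbbacac'
  #18 SA[18]=21  'bcbbbacac'
  #19 SA[19]=6  'bcccccacbbababbbcbbbacac'
  #20 SA[20]=29  'c'
  #21 SA[21]=2  'cababcccccacbbababbbcbbbacac'
  #22 SA[22]=27  'cac'
  #23 SA[23]=11  'cacbbababbbcbbbacac'
  #24 SA[24]=13  'cbbababbbcbbbacac'
  #25 SA[25]=22  'cbbbacac'
  #26 SA[26]=10  'ccacbbababbbcbbbacac'
  #27 SA[27]=9  'cccacbbababbbcbbbacac'
  #28 SA[28]=8  'ccccacbbababbbcbbbacac'
  #29 SA[29]=7  'cccccacbbababbbcbbbacac'

SA = [0, 16, 3, 18, 5, 28, 1, 26, 12, 15, 17, 4, 25, 14, 24, 23, 19, 20, 21, 6, 29, 2, 27, 11, 13, 22, 10, 9, 8, 7]
rank  pair      lcp
   1  s[0:],s[16:]  1  'a'
   2  s[16:],s[3:]  4  'abab'
   3  s[3:],s[18:]  2  'ab'
   4  s[18:],s[5:]  2  'ab'
   5  s[5:],s[28:]  1  'a'
   6  s[28:],s[1:]  2  'ac'
   7  s[1:],s[26:]  3  'aca'
   8  s[26:],s[12:]  2  'ac'
   9  s[12:],s[15:]  0  ''
  10  s[15:],s[17:]  3  'bab'
  11  s[17:],s[4:]  3  'bab'
  12  s[4:],s[25:]  2  'ba'
  13  s[25:],s[14:]  1  'b'
  14  s[14:],s[24:]  3  'bba'
  15  s[24:],s[23:]  2  'bb'
  16  s[23:],s[19:]  3  'bbb'
  17  s[19:],s[20:]  2  'bb'
  18  s[20:],s[21:]  1  'b'
  19  s[21:],s[6:]  2  'bc'
  20  s[6:],s[29:]  0  ''
  21  s[29:],s[2:]  1  'c'
  22  s[2:],s[27:]  2  'ca'
  23  s[27:],s[11:]  3  'cac'
  24  s[11:],s[13:]  1  'c'
  25  s[13:],s[22:]  3  'cbb'
  26  s[22:],s[10:]  1  'c'
  27  s[10:],s[9:]  2  'cc'
  28  s[9:],s[8:]  3  'ccc'
  29  s[8:],s[7:]  4  'cccc'

n(n+1)/2 = 30·31/2 = 465
Σ LCP = 0 + 1 + 4 + 2 + 2 + 1 + 2 + 3 + 2 + 0 + 3 + 3 + 2 + 1 + 3 + 2 + 3 + 2 + 1 + 2 + 0 + 1 + 2 + 3 + 1 + 3 + 1 + 2 + 3 + 4 = 59
distinct = 465 − 59 = 406

406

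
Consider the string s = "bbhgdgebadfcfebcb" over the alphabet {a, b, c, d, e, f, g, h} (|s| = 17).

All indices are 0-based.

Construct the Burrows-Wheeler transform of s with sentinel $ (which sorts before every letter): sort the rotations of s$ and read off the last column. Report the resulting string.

bbce$ebbfaggfdchdb

rank  rotation            last
    0  $bbhgdgebadfcfebcb  b
    1  adfcfebcb$bbhgdgeb  b
    2  b$bbhgdgebadfcfebc  c
    3  badfcfebcb$bbhgdge  e
    4  bbhgdgebadfcfebcb$  $
    5  bcb$bbhgdgebadfcfe  e
    6  bhgdgebadfcfebcb$b  b
    7  cb$bbhgdgebadfcfeb  b
    8  cfebcb$bbhgdgebadf  f
    9  dfcfebcb$bbhgdgeba  a
   10  dgebadfcfebcb$bbhg  g
   11  ebadfcfebcb$bbhgdg  g
   12  ebcb$bbhgdgebadfcf  f
   13  fcfebcb$bbhgdgebad  d
   14  febcb$bbhgdgebadfc  c
   15  gdgebadfcfebcb$bbh  h
   16  gebadfcfebcb$bbhgd  d
   17  hgdgebadfcfebcb$bb  b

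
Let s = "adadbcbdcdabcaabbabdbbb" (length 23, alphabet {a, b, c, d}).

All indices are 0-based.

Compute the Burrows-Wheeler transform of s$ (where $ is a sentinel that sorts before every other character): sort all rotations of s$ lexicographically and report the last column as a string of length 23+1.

rank  rotation                  last
    0  $adadbcbdcdabcaabbabdbbb  b
    1  aabbabdbbb$adadbcbdcdabc  c
    2  abbabdbbb$adadbcbdcdabca  a
    3  abcaabbabdbbb$adadbcbdcd  d
    4  abdbbb$adadbcbdcdabcaabb  b
    5  adadbcbdcdabcaabbabdbbb$  $
    6  adbcbdcdabcaabbabdbbb$ad  d
    7  b$adadbcbdcdabcaabbabdbb  b
    8  babdbbb$adadbcbdcdabcaab  b
    9  bb$adadbcbdcdabcaabbabdb  b
   10  bbabdbbb$adadbcbdcdabcaa  a
   11  bbb$adadbcbdcdabcaabbabd  d
   12  bcaabbabdbbb$adadbcbdcda  a
   13  bcbdcdabcaabbabdbbb$adad  d
   14  bdbbb$adadbcbdcdabcaabba  a
   15  bdcdabcaabbabdbbb$adadbc  c
   16  caabbabdbbb$adadbcbdcdab  b
   17  cbdcdabcaabbabdbbb$adadb  b
   18  cdabcaabbabdbbb$adadbcbd  d
   19  dabcaabbabdbbb$adadbcbdc  c
   20  dadbcbdcdabcaabbabdbbb$a  a
   21  dbbb$adadbcbdcdabcaabbab  b
   22  dbcbdcdabcaabbabdbbb$ada  a
   23  dcdabcaabbabdbbb$adadbcb  b

bcadb$dbbbadadacbbdcabab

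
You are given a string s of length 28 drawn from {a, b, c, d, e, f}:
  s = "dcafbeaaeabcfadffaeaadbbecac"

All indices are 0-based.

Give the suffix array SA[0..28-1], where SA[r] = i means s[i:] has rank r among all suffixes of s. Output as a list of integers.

[19, 6, 9, 26, 20, 13, 17, 7, 2, 22, 10, 4, 23, 27, 25, 1, 11, 21, 0, 14, 18, 5, 8, 24, 12, 16, 3, 15]

rank | idx | suffix
   0 |  19 | aadbbecac
   1 |   6 | aaeabcfadffaeaadbbecac
   2 |   9 | abcfadffaeaadbbecac
   3 |  26 | ac
   4 |  20 | adbbecac
   5 |  13 | adffaeaadbbecac
   6 |  17 | aeaadbbecac
   7 |   7 | aeabcfadffaeaadbbecac
   8 |   2 | afbeaaeabcfadffaeaadbbecac
   9 |  22 | bbecac
  10 |  10 | bcfadffaeaadbbecac
  11 |   4 | beaaeabcfadffaeaadbbecac
  12 |  23 | becac
  13 |  27 | c
  14 |  25 | cac
  15 |   1 | cafbeaaeabcfadffaeaadbbecac
  16 |  11 | cfadffaeaadbbecac
  17 |  21 | dbbecac
  18 |   0 | dcafbeaaeabcfadffaeaadbbecac
  19 |  14 | dffaeaadbbecac
  20 |  18 | eaadbbecac
  21 |   5 | eaaeabcfadffaeaadbbecac
  22 |   8 | eabcfadffaeaadbbecac
  23 |  24 | ecac
  24 |  12 | fadffaeaadbbecac
  25 |  16 | faeaadbbecac
  26 |   3 | fbeaaeabcfadffaeaadbbecac
  27 |  15 | ffaeaadbbecac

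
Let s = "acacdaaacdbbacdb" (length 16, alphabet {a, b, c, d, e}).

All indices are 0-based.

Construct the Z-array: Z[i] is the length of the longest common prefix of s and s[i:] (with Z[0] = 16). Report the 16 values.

Z[0]=16
i=1: i≥r, start 0; Z[1]=0
i=2: i≥r, start 0; Z[2]=2 grow→box=[2,4)
i=3: min(r-i=1, Z[1]=0)=0; Z[3]=0
i=4: i≥r, start 0; Z[4]=0
i=5: i≥r, start 0; Z[5]=1 grow→box=[5,6)
i=6: i≥r, start 0; Z[6]=1 grow→box=[6,7)
i=7: i≥r, start 0; Z[7]=2 grow→box=[7,9)
i=8: min(r-i=1, Z[1]=0)=0; Z[8]=0
i=9: i≥r, start 0; Z[9]=0
i=10: i≥r, start 0; Z[10]=0
i=11: i≥r, start 0; Z[11]=0
i=12: i≥r, start 0; Z[12]=2 grow→box=[12,14)
i=13: min(r-i=1, Z[1]=0)=0; Z[13]=0
i=14: i≥r, start 0; Z[14]=0
i=15: i≥r, start 0; Z[15]=0

[16, 0, 2, 0, 0, 1, 1, 2, 0, 0, 0, 0, 2, 0, 0, 0]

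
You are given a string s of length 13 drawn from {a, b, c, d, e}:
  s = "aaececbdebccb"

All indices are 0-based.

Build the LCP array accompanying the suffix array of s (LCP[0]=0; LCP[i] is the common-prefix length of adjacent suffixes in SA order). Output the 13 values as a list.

[0, 1, 0, 1, 1, 0, 2, 1, 1, 0, 0, 1, 2]

sorted suffixes:
  #0 SA[0]=0  'aaececbdebccb'
  #1 SA[1]=1  'aececbdebccb'
  #2 SA[2]=12  'b'
  #3 SA[3]=9  'bccb'
  #4 SA[4]=6  'bdebccb'
  #5 SA[5]=11  'cb'
  #6 SA[6]=5  'cbdebccb'
  #7 SA[7]=10  'ccb'
  #8 SA[8]=3  'cecbdebccb'
  #9 SA[9]=7  'debccb'
  #10 SA[10]=8  'ebccb'
  #11 SA[11]=4  'ecbdebccb'
  #12 SA[12]=2  'ececbdebccb'

SA = [0, 1, 12, 9, 6, 11, 5, 10, 3, 7, 8, 4, 2]
[i] adj suffixes → lcp
  [1] 0/1 → 1 ('a')
  [2] 1/12 → 0 ('')
  [3] 12/9 → 1 ('b')
  [4] 9/6 → 1 ('b')
  [5] 6/11 → 0 ('')
  [6] 11/5 → 2 ('cb')
  [7] 5/10 → 1 ('c')
  [8] 10/3 → 1 ('c')
  [9] 3/7 → 0 ('')
  [10] 7/8 → 0 ('')
  [11] 8/4 → 1 ('e')
  [12] 4/2 → 2 ('ec')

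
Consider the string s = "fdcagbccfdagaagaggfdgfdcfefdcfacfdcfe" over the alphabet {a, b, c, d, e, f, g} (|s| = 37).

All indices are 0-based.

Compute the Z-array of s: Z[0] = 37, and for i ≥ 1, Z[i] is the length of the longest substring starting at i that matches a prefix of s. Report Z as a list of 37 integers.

Z[0]=37
i=1: fresh scan; Z[1]=0
i=2: fresh scan; Z[2]=0
i=3: fresh scan; Z[3]=0
i=4: fresh scan; Z[4]=0
i=5: fresh scan; Z[5]=0
i=6: fresh scan; Z[6]=0
i=7: fresh scan; Z[7]=0
i=8: fresh scan; Z[8]=2 scan→box=[8,10)
i=9: min(r-i=1, Z[1]=0)=0; Z[9]=0
i=10: fresh scan; Z[10]=0
i=11: fresh scan; Z[11]=0
i=12: fresh scan; Z[12]=0
i=13: fresh scan; Z[13]=0
i=14: fresh scan; Z[14]=0
i=15: fresh scan; Z[15]=0
i=16: fresh scan; Z[16]=0
i=17: fresh scan; Z[17]=0
i=18: fresh scan; Z[18]=2 scan→box=[18,20)
i=19: min(r-i=1, Z[1]=0)=0; Z[19]=0
i=20: fresh scan; Z[20]=0
i=21: fresh scan; Z[21]=3 scan→box=[21,24)
i=22: min(r-i=2, Z[1]=0)=0; Z[22]=0
i=23: min(r-i=1, Z[2]=0)=0; Z[23]=0
i=24: fresh scan; Z[24]=1 scan→box=[24,25)
i=25: fresh scan; Z[25]=0
i=26: fresh scan; Z[26]=3 scan→box=[26,29)
i=27: min(r-i=2, Z[1]=0)=0; Z[27]=0
i=28: min(r-i=1, Z[2]=0)=0; Z[28]=0
i=29: fresh scan; Z[29]=1 scan→box=[29,30)
i=30: fresh scan; Z[30]=0
i=31: fresh scan; Z[31]=0
i=32: fresh scan; Z[32]=3 scan→box=[32,35)
i=33: min(r-i=2, Z[1]=0)=0; Z[33]=0
i=34: min(r-i=1, Z[2]=0)=0; Z[34]=0
i=35: fresh scan; Z[35]=1 scan→box=[35,36)
i=36: fresh scan; Z[36]=0

[37, 0, 0, 0, 0, 0, 0, 0, 2, 0, 0, 0, 0, 0, 0, 0, 0, 0, 2, 0, 0, 3, 0, 0, 1, 0, 3, 0, 0, 1, 0, 0, 3, 0, 0, 1, 0]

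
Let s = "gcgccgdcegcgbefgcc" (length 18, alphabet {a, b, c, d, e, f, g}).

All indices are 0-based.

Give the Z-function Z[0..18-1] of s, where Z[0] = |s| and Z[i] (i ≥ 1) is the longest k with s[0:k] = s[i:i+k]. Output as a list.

[18, 0, 2, 0, 0, 1, 0, 0, 0, 3, 0, 1, 0, 0, 0, 2, 0, 0]

Z[0]=18
i=1: i≥r, start 0; Z[1]=0
i=2: i≥r, start 0; Z[2]=2 scan→box=[2,4)
i=3: min(r-i=1, Z[1]=0)=0; Z[3]=0
i=4: i≥r, start 0; Z[4]=0
i=5: i≥r, start 0; Z[5]=1 scan→box=[5,6)
i=6: i≥r, start 0; Z[6]=0
i=7: i≥r, start 0; Z[7]=0
i=8: i≥r, start 0; Z[8]=0
i=9: i≥r, start 0; Z[9]=3 scan→box=[9,12)
i=10: min(r-i=2, Z[1]=0)=0; Z[10]=0
i=11: min(r-i=1, Z[2]=2)=1; Z[11]=1
i=12: i≥r, start 0; Z[12]=0
i=13: i≥r, start 0; Z[13]=0
i=14: i≥r, start 0; Z[14]=0
i=15: i≥r, start 0; Z[15]=2 scan→box=[15,17)
i=16: min(r-i=1, Z[1]=0)=0; Z[16]=0
i=17: i≥r, start 0; Z[17]=0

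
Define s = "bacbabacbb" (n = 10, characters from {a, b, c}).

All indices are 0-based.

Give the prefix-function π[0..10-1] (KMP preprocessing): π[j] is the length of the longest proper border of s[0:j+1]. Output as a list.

π[0] = 0
j=1 s[j]='a': π[1]=0 (border '')
j=2 s[j]='c': π[2]=0 (border '')
j=3 s[j]='b': π[3]=1 (border 'b')
j=4 s[j]='a': π[4]=2 (border 'ba')
j=5 s[j]='b': k: 2→0; π[5]=1 (border 'b')
j=6 s[j]='a': π[6]=2 (border 'ba')
j=7 s[j]='c': π[7]=3 (border 'bac')
j=8 s[j]='b': π[8]=4 (border 'bacb')
j=9 s[j]='b': k: 4→1→0; π[9]=1 (border 'b')

[0, 0, 0, 1, 2, 1, 2, 3, 4, 1]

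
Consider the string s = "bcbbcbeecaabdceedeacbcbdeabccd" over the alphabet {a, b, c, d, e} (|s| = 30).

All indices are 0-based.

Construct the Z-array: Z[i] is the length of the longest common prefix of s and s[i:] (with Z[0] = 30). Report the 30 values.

Z[0]=30
i=1: outside box; Z[1]=0
i=2: outside box; Z[2]=1 grow→box=[2,3)
i=3: outside box; Z[3]=3 grow→box=[3,6)
i=4: min(r-i=2, Z[1]=0)=0; Z[4]=0
i=5: min(r-i=1, Z[2]=1)=1; Z[5]=1
i=6: outside box; Z[6]=0
i=7: outside box; Z[7]=0
i=8: outside box; Z[8]=0
i=9: outside box; Z[9]=0
i=10: outside box; Z[10]=0
i=11: outside box; Z[11]=1 grow→box=[11,12)
i=12: outside box; Z[12]=0
i=13: outside box; Z[13]=0
i=14: outside box; Z[14]=0
i=15: outside box; Z[15]=0
i=16: outside box; Z[16]=0
i=17: outside box; Z[17]=0
i=18: outside box; Z[18]=0
i=19: outside box; Z[19]=0
i=20: outside box; Z[20]=3 grow→box=[20,23)
i=21: min(r-i=2, Z[1]=0)=0; Z[21]=0
i=22: min(r-i=1, Z[2]=1)=1; Z[22]=1
i=23: outside box; Z[23]=0
i=24: outside box; Z[24]=0
i=25: outside box; Z[25]=0
i=26: outside box; Z[26]=2 grow→box=[26,28)
i=27: min(r-i=1, Z[1]=0)=0; Z[27]=0
i=28: outside box; Z[28]=0
i=29: outside box; Z[29]=0

[30, 0, 1, 3, 0, 1, 0, 0, 0, 0, 0, 1, 0, 0, 0, 0, 0, 0, 0, 0, 3, 0, 1, 0, 0, 0, 2, 0, 0, 0]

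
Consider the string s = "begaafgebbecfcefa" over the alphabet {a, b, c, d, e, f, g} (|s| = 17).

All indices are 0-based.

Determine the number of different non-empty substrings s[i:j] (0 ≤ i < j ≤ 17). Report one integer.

141

rank | idx | suffix
   0 |  16 | a
   1 |   3 | aafgebbecfcefa
   2 |   4 | afgebbecfcefa
   3 |   8 | bbecfcefa
   4 |   9 | becfcefa
   5 |   0 | begaafgebbecfcefa
   6 |  13 | cefa
   7 |  11 | cfcefa
   8 |   7 | ebbecfcefa
   9 |  10 | ecfcefa
  10 |  14 | efa
  11 |   1 | egaafgebbecfcefa
  12 |  15 | fa
  13 |  12 | fcefa
  14 |   5 | fgebbecfcefa
  15 |   2 | gaafgebbecfcefa
  16 |   6 | gebbecfcefa

SA = [16, 3, 4, 8, 9, 0, 13, 11, 7, 10, 14, 1, 15, 12, 5, 2, 6]
[i] adj suffixes → lcp
  [1] 16/3 → 1 ('a')
  [2] 3/4 → 1 ('a')
  [3] 4/8 → 0 ('')
  [4] 8/9 → 1 ('b')
  [5] 9/0 → 2 ('be')
  [6] 0/13 → 0 ('')
  [7] 13/11 → 1 ('c')
  [8] 11/7 → 0 ('')
  [9] 7/10 → 1 ('e')
  [10] 10/14 → 1 ('e')
  [11] 14/1 → 1 ('e')
  [12] 1/15 → 0 ('')
  [13] 15/12 → 1 ('f')
  [14] 12/5 → 1 ('f')
  [15] 5/2 → 0 ('')
  [16] 2/6 → 1 ('g')

n(n+1)/2 = 17·18/2 = 153
Σ LCP = 0 + 1 + 1 + 0 + 1 + 2 + 0 + 1 + 0 + 1 + 1 + 1 + 0 + 1 + 1 + 0 + 1 = 12
distinct = 153 − 12 = 141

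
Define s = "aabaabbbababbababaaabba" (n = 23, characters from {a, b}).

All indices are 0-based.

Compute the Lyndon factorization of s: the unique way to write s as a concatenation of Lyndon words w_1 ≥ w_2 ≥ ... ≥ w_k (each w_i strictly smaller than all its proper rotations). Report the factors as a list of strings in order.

["aabaabbbababbabab", "aaabb", "a"]

emit factor 1: 'aabaabbbababbabab' (i=0, period=17)
emit factor 2: 'aaabb' (i=17, period=5)
emit factor 3: 'a' (i=22, period=1)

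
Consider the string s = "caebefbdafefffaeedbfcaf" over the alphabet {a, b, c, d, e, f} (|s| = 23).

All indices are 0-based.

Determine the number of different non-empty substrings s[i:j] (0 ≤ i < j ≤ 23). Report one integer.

254

sorted suffixes:
  #0 SA[0]=1  'aebefbdafefffaeedbfcaf'
  #1 SA[1]=14  'aeedbfcaf'
  #2 SA[2]=21  'af'
  #3 SA[3]=8  'afefffaeedbfcaf'
  #4 SA[4]=6  'bdafefffaeedbfcaf'
  #5 SA[5]=3  'befbdafefffaeedbfcaf'
  #6 SA[6]=18  'bfcaf'
  #7 SA[7]=0  'caebefbdafefffaeedbfcaf'
  #8 SA[8]=20  'caf'
  #9 SA[9]=7  'dafefffaeedbfcaf'
  #10 SA[10]=17  'dbfcaf'
  #11 SA[11]=2  'ebefbdafefffaeedbfcaf'
  #12 SA[12]=16  'edbfcaf'
  #13 SA[13]=15  'eedbfcaf'
  #14 SA[14]=4  'efbdafefffaeedbfcaf'
  #15 SA[15]=10  'efffaeedbfcaf'
  #16 SA[16]=22  'f'
  #17 SA[17]=13  'faeedbfcaf'
  #18 SA[18]=5  'fbdafefffaeedbfcaf'
  #19 SA[19]=19  'fcaf'
  #20 SA[20]=9  'fefffaeedbfcaf'
  #21 SA[21]=12  'ffaeedbfcaf'
  #22 SA[22]=11  'fffaeedbfcaf'

SA = [1, 14, 21, 8, 6, 3, 18, 0, 20, 7, 17, 2, 16, 15, 4, 10, 22, 13, 5, 19, 9, 12, 11]
rank  pair      lcp
   1  s[1:],s[14:]  2  'ae'
   2  s[14:],s[21:]  1  'a'
   3  s[21:],s[8:]  2  'af'
   4  s[8:],s[6:]  0  ''
   5  s[6:],s[3:]  1  'b'
   6  s[3:],s[18:]  1  'b'
   7  s[18:],s[0:]  0  ''
   8  s[0:],s[20:]  2  'ca'
   9  s[20:],s[7:]  0  ''
  10  s[7:],s[17:]  1  'd'
  11  s[17:],s[2:]  0  ''
  12  s[2:],s[16:]  1  'e'
  13  s[16:],s[15:]  1  'e'
  14  s[15:],s[4:]  1  'e'
  15  s[4:],s[10:]  2  'ef'
  16  s[10:],s[22:]  0  ''
  17  s[22:],s[13:]  1  'f'
  18  s[13:],s[5:]  1  'f'
  19  s[5:],s[19:]  1  'f'
  20  s[19:],s[9:]  1  'f'
  21  s[9:],s[12:]  1  'f'
  22  s[12:],s[11:]  2  'ff'

n(n+1)/2 = 23·24/2 = 276
Σ LCP = 0 + 2 + 1 + 2 + 0 + 1 + 1 + 0 + 2 + 0 + 1 + 0 + 1 + 1 + 1 + 2 + 0 + 1 + 1 + 1 + 1 + 1 + 2 = 22
distinct = 276 − 22 = 254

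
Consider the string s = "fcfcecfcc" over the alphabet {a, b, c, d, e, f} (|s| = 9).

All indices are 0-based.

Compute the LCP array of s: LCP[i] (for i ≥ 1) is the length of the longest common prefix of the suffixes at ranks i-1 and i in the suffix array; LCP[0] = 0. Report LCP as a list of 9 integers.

sorted suffixes:
  #0 SA[0]=8  'c'
  #1 SA[1]=7  'cc'
  #2 SA[2]=3  'cecfcc'
  #3 SA[3]=5  'cfcc'
  #4 SA[4]=1  'cfcecfcc'
  #5 SA[5]=4  'ecfcc'
  #6 SA[6]=6  'fcc'
  #7 SA[7]=2  'fcecfcc'
  #8 SA[8]=0  'fcfcecfcc'

SA = [8, 7, 3, 5, 1, 4, 6, 2, 0]
i: (SA[i-1],SA[i]) lcp shared
  1: (8,7) 1 'c'
  2: (7,3) 1 'c'
  3: (3,5) 1 'c'
  4: (5,1) 3 'cfc'
  5: (1,4) 0 ''
  6: (4,6) 0 ''
  7: (6,2) 2 'fc'
  8: (2,0) 2 'fc'

[0, 1, 1, 1, 3, 0, 0, 2, 2]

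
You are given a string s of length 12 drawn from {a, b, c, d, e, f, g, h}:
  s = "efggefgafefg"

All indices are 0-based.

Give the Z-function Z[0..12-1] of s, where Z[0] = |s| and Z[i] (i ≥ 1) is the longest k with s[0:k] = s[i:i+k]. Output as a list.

Z[0]=12
i=1: fresh scan; Z[1]=0
i=2: fresh scan; Z[2]=0
i=3: fresh scan; Z[3]=0
i=4: fresh scan; Z[4]=3 grow→box=[4,7)
i=5: min(r-i=2, Z[1]=0)=0; Z[5]=0
i=6: min(r-i=1, Z[2]=0)=0; Z[6]=0
i=7: fresh scan; Z[7]=0
i=8: fresh scan; Z[8]=0
i=9: fresh scan; Z[9]=3 grow→box=[9,12)
i=10: min(r-i=2, Z[1]=0)=0; Z[10]=0
i=11: min(r-i=1, Z[2]=0)=0; Z[11]=0

[12, 0, 0, 0, 3, 0, 0, 0, 0, 3, 0, 0]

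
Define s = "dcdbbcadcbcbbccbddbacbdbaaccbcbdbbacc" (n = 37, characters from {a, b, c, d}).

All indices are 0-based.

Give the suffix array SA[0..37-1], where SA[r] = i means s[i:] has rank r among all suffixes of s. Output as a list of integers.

rank | idx | suffix
   0 |  24 | aaccbcbdbbacc
   1 |  19 | acbdbaaccbcbdbbacc
   2 |  34 | acc
   3 |  25 | accbcbdbbacc
   4 |   6 | adcbcbbccbddbacbdbaaccbcbdbbacc
   5 |  23 | baaccbcbdbbacc
   6 |  18 | bacbdbaaccbcbdbbacc
   7 |  33 | bacc
   8 |  32 | bbacc
   9 |   3 | bbcadcbcbbccbddbacbdbaaccbcbdbbacc
  10 |  11 | bbccbddbacbdbaaccbcbdbbacc
  11 |   4 | bcadcbcbbccbddbacbdbaaccbcbdbbacc
  12 |   9 | bcbbccbddbacbdbaaccbcbdbbacc
  13 |  28 | bcbdbbacc
  14 |  12 | bccbddbacbdbaaccbcbdbbacc
  15 |  21 | bdbaaccbcbdbbacc
  16 |  30 | bdbbacc
  17 |  15 | bddbacbdbaaccbcbdbbacc
  18 |  36 | c
  19 |   5 | cadcbcbbccbddbacbdbaaccbcbdbbacc
  20 |  10 | cbbccbddbacbdbaaccbcbdbbacc
  21 |   8 | cbcbbccbddbacbdbaaccbcbdbbacc
  22 |  27 | cbcbdbbacc
  23 |  20 | cbdbaaccbcbdbbacc
  24 |  29 | cbdbbacc
  25 |  14 | cbddbacbdbaaccbcbdbbacc
  26 |  35 | cc
  27 |  26 | ccbcbdbbacc
  28 |  13 | ccbddbacbdbaaccbcbdbbacc
  29 |   1 | cdbbcadcbcbbccbddbacbdbaaccbcbdbbacc
  30 |  22 | dbaaccbcbdbbacc
  31 |  17 | dbacbdbaaccbcbdbbacc
  32 |  31 | dbbacc
  33 |   2 | dbbcadcbcbbccbddbacbdbaaccbcbdbbacc
  34 |   7 | dcbcbbccbddbacbdbaaccbcbdbbacc
  35 |   0 | dcdbbcadcbcbbccbddbacbdbaaccbcbdbbacc
  36 |  16 | ddbacbdbaaccbcbdbbacc

[24, 19, 34, 25, 6, 23, 18, 33, 32, 3, 11, 4, 9, 28, 12, 21, 30, 15, 36, 5, 10, 8, 27, 20, 29, 14, 35, 26, 13, 1, 22, 17, 31, 2, 7, 0, 16]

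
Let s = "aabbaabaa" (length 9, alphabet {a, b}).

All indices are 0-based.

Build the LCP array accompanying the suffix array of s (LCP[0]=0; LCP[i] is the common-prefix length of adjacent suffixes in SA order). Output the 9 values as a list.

[0, 1, 2, 3, 1, 2, 0, 3, 1]

sorted suffixes:
  #0 SA[0]=8  'a'
  #1 SA[1]=7  'aa'
  #2 SA[2]=4  'aabaa'
  #3 SA[3]=0  'aabbaabaa'
  #4 SA[4]=5  'abaa'
  #5 SA[5]=1  'abbaabaa'
  #6 SA[6]=6  'baa'
  #7 SA[7]=3  'baabaa'
  #8 SA[8]=2  'bbaabaa'

SA = [8, 7, 4, 0, 5, 1, 6, 3, 2]
i: (SA[i-1],SA[i]) lcp shared
  1: (8,7) 1 'a'
  2: (7,4) 2 'aa'
  3: (4,0) 3 'aab'
  4: (0,5) 1 'a'
  5: (5,1) 2 'ab'
  6: (1,6) 0 ''
  7: (6,3) 3 'baa'
  8: (3,2) 1 'b'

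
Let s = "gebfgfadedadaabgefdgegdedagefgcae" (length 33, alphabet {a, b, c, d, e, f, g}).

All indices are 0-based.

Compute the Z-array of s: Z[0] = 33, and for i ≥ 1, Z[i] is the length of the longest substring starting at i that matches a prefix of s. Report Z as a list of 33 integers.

[33, 0, 0, 0, 1, 0, 0, 0, 0, 0, 0, 0, 0, 0, 0, 2, 0, 0, 0, 2, 0, 1, 0, 0, 0, 0, 2, 0, 0, 1, 0, 0, 0]

Z[0]=33
i=1: fresh scan; Z[1]=0
i=2: fresh scan; Z[2]=0
i=3: fresh scan; Z[3]=0
i=4: fresh scan; Z[4]=1 scan→box=[4,5)
i=5: fresh scan; Z[5]=0
i=6: fresh scan; Z[6]=0
i=7: fresh scan; Z[7]=0
i=8: fresh scan; Z[8]=0
i=9: fresh scan; Z[9]=0
i=10: fresh scan; Z[10]=0
i=11: fresh scan; Z[11]=0
i=12: fresh scan; Z[12]=0
i=13: fresh scan; Z[13]=0
i=14: fresh scan; Z[14]=0
i=15: fresh scan; Z[15]=2 scan→box=[15,17)
i=16: min(r-i=1, Z[1]=0)=0; Z[16]=0
i=17: fresh scan; Z[17]=0
i=18: fresh scan; Z[18]=0
i=19: fresh scan; Z[19]=2 scan→box=[19,21)
i=20: min(r-i=1, Z[1]=0)=0; Z[20]=0
i=21: fresh scan; Z[21]=1 scan→box=[21,22)
i=22: fresh scan; Z[22]=0
i=23: fresh scan; Z[23]=0
i=24: fresh scan; Z[24]=0
i=25: fresh scan; Z[25]=0
i=26: fresh scan; Z[26]=2 scan→box=[26,28)
i=27: min(r-i=1, Z[1]=0)=0; Z[27]=0
i=28: fresh scan; Z[28]=0
i=29: fresh scan; Z[29]=1 scan→box=[29,30)
i=30: fresh scan; Z[30]=0
i=31: fresh scan; Z[31]=0
i=32: fresh scan; Z[32]=0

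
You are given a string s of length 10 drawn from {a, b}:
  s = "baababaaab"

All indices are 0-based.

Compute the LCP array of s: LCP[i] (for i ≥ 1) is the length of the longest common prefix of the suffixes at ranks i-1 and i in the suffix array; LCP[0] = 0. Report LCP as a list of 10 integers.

sorted suffixes:
  #0 SA[0]=6  'aaab'
  #1 SA[1]=7  'aab'
  #2 SA[2]=1  'aababaaab'
  #3 SA[3]=8  'ab'
  #4 SA[4]=4  'abaaab'
  #5 SA[5]=2  'ababaaab'
  #6 SA[6]=9  'b'
  #7 SA[7]=5  'baaab'
  #8 SA[8]=0  'baababaaab'
  #9 SA[9]=3  'babaaab'

SA = [6, 7, 1, 8, 4, 2, 9, 5, 0, 3]
rank  pair      lcp
   1  s[6:],s[7:]  2  'aa'
   2  s[7:],s[1:]  3  'aab'
   3  s[1:],s[8:]  1  'a'
   4  s[8:],s[4:]  2  'ab'
   5  s[4:],s[2:]  3  'aba'
   6  s[2:],s[9:]  0  ''
   7  s[9:],s[5:]  1  'b'
   8  s[5:],s[0:]  3  'baa'
   9  s[0:],s[3:]  2  'ba'

[0, 2, 3, 1, 2, 3, 0, 1, 3, 2]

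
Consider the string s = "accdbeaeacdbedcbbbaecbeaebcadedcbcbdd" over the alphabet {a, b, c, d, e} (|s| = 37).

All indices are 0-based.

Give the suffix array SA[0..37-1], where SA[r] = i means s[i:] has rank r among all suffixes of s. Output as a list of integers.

[0, 8, 27, 6, 23, 18, 17, 16, 15, 25, 32, 34, 4, 21, 11, 26, 14, 31, 33, 20, 1, 2, 9, 36, 3, 10, 13, 30, 35, 28, 7, 5, 22, 24, 19, 12, 29]

sorted suffixes:
  #0 SA[0]=0  'accdbeaeacdbedcbbbaecbeaebcadedcbcbdd'
  #1 SA[1]=8  'acdbedcbbbaecbeaebcadedcbcbdd'
  #2 SA[2]=27  'adedcbcbdd'
  #3 SA[3]=6  'aeacdbedcbbbaecbeaebcadedcbcbdd'
  #4 SA[4]=23  'aebcadedcbcbdd'
  #5 SA[5]=18  'aecbeaebcadedcbcbdd'
  #6 SA[6]=17  'baecbeaebcadedcbcbdd'
  #7 SA[7]=16  'bbaecbeaebcadedcbcbdd'
  #8 SA[8]=15  'bbbaecbeaebcadedcbcbdd'
  #9 SA[9]=25  'bcadedcbcbdd'
  #10 SA[10]=32  'bcbdd'
  #11 SA[11]=34  'bdd'
  #12 SA[12]=4  'beaeacdbedcbbbaecbeaebcadedcbcbdd'
  #13 SA[13]=21  'beaebcadedcbcbdd'
  #14 SA[14]=11  'bedcbbbaecbeaebcadedcbcbdd'
  #15 SA[15]=26  'cadedcbcbdd'
  #16 SA[16]=14  'cbbbaecbeaebcadedcbcbdd'
  #17 SA[17]=31  'cbcbdd'
  #18 SA[18]=33  'cbdd'
  #19 SA[19]=20  'cbeaebcadedcbcbdd'
  #20 SA[20]=1  'ccdbeaeacdbedcbbbaecbeaebcadedcbcbdd'
  #21 SA[21]=2  'cdbeaeacdbedcbbbaecbeaebcadedcbcbdd'
  #22 SA[22]=9  'cdbedcbbbaecbeaebcadedcbcbdd'
  #23 SA[23]=36  'd'
  #24 SA[24]=3  'dbeaeacdbedcbbbaecbeaebcadedcbcbdd'
  #25 SA[25]=10  'dbedcbbbaecbeaebcadedcbcbdd'
  #26 SA[26]=13  'dcbbbaecbeaebcadedcbcbdd'
  #27 SA[27]=30  'dcbcbdd'
  #28 SA[28]=35  'dd'
  #29 SA[29]=28  'dedcbcbdd'
  #30 SA[30]=7  'eacdbedcbbbaecbeaebcadedcbcbdd'
  #31 SA[31]=5  'eaeacdbedcbbbaecbeaebcadedcbcbdd'
  #32 SA[32]=22  'eaebcadedcbcbdd'
  #33 SA[33]=24  'ebcadedcbcbdd'
  #34 SA[34]=19  'ecbeaebcadedcbcbdd'
  #35 SA[35]=12  'edcbbbaecbeaebcadedcbcbdd'
  #36 SA[36]=29  'edcbcbdd'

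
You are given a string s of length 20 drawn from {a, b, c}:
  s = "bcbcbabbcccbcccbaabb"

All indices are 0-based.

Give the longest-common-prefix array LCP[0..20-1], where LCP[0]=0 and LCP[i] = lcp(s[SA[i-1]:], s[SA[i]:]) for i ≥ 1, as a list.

[0, 1, 3, 0, 1, 2, 1, 2, 1, 3, 2, 5, 0, 3, 2, 3, 1, 3, 2, 4]

sorted suffixes:
  #0 SA[0]=16  'aabb'
  #1 SA[1]=17  'abb'
  #2 SA[2]=5  'abbcccbcccbaabb'
  #3 SA[3]=19  'b'
  #4 SA[4]=15  'baabb'
  #5 SA[5]=4  'babbcccbcccbaabb'
  #6 SA[6]=18  'bb'
  #7 SA[7]=6  'bbcccbcccbaabb'
  #8 SA[8]=2  'bcbabbcccbcccbaabb'
  #9 SA[9]=0  'bcbcbabbcccbcccbaabb'
  #10 SA[10]=11  'bcccbaabb'
  #11 SA[11]=7  'bcccbcccbaabb'
  #12 SA[12]=14  'cbaabb'
  #13 SA[13]=3  'cbabbcccbcccbaabb'
  #14 SA[14]=1  'cbcbabbcccbcccbaabb'
  #15 SA[15]=10  'cbcccbaabb'
  #16 SA[16]=13  'ccbaabb'
  #17 SA[17]=9  'ccbcccbaabb'
  #18 SA[18]=12  'cccbaabb'
  #19 SA[19]=8  'cccbcccbaabb'

SA = [16, 17, 5, 19, 15, 4, 18, 6, 2, 0, 11, 7, 14, 3, 1, 10, 13, 9, 12, 8]
[i] adj suffixes → lcp
  [1] 16/17 → 1 ('a')
  [2] 17/5 → 3 ('abb')
  [3] 5/19 → 0 ('')
  [4] 19/15 → 1 ('b')
  [5] 15/4 → 2 ('ba')
  [6] 4/18 → 1 ('b')
  [7] 18/6 → 2 ('bb')
  [8] 6/2 → 1 ('b')
  [9] 2/0 → 3 ('bcb')
  [10] 0/11 → 2 ('bc')
  [11] 11/7 → 5 ('bcccb')
  [12] 7/14 → 0 ('')
  [13] 14/3 → 3 ('cba')
  [14] 3/1 → 2 ('cb')
  [15] 1/10 → 3 ('cbc')
  [16] 10/13 → 1 ('c')
  [17] 13/9 → 3 ('ccb')
  [18] 9/12 → 2 ('cc')
  [19] 12/8 → 4 ('cccb')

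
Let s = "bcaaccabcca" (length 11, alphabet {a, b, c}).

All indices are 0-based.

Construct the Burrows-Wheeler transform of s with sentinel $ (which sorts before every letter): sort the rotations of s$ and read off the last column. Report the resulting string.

accca$acbcba

rank  rotation      last
    0  $bcaaccabcca  a
    1  a$bcaaccabcc  c
    2  aaccabcca$bc  c
    3  abcca$bcaacc  c
    4  accabcca$bca  a
    5  bcaaccabcca$  $
    6  bcca$bcaacca  a
    7  ca$bcaaccabc  c
    8  caaccabcca$b  b
    9  cabcca$bcaac  c
   10  cca$bcaaccab  b
   11  ccabcca$bcaa  a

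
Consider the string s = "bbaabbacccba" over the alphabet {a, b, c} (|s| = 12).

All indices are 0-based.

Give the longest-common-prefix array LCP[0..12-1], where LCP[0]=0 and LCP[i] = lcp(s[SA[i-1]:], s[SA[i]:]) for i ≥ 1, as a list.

rank | idx | suffix
   0 |  11 | a
   1 |   2 | aabbacccba
   2 |   3 | abbacccba
   3 |   6 | acccba
   4 |  10 | ba
   5 |   1 | baabbacccba
   6 |   5 | bacccba
   7 |   0 | bbaabbacccba
   8 |   4 | bbacccba
   9 |   9 | cba
  10 |   8 | ccba
  11 |   7 | cccba

SA = [11, 2, 3, 6, 10, 1, 5, 0, 4, 9, 8, 7]
i: (SA[i-1],SA[i]) lcp shared
  1: (11,2) 1 'a'
  2: (2,3) 1 'a'
  3: (3,6) 1 'a'
  4: (6,10) 0 ''
  5: (10,1) 2 'ba'
  6: (1,5) 2 'ba'
  7: (5,0) 1 'b'
  8: (0,4) 3 'bba'
  9: (4,9) 0 ''
  10: (9,8) 1 'c'
  11: (8,7) 2 'cc'

[0, 1, 1, 1, 0, 2, 2, 1, 3, 0, 1, 2]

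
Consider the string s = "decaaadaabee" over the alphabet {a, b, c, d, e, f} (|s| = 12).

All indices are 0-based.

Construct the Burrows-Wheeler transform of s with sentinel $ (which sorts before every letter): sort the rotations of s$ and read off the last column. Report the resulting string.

rank  rotation       last
    0  $decaaadaabee  e
    1  aaadaabee$dec  c
    2  aabee$decaaad  d
    3  aadaabee$deca  a
    4  abee$decaaada  a
    5  adaabee$decaa  a
    6  bee$decaaadaa  a
    7  caaadaabee$de  e
    8  daabee$decaaa  a
    9  decaaadaabee$  $
   10  e$decaaadaabe  e
   11  ecaaadaabee$d  d
   12  ee$decaaadaab  b

ecdaaaaea$edb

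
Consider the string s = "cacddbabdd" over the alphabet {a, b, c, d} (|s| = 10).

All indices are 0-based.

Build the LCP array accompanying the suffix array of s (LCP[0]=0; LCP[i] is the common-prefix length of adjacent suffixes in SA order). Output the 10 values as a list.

rank | idx | suffix
   0 |   6 | abdd
   1 |   1 | acddbabdd
   2 |   5 | babdd
   3 |   7 | bdd
   4 |   0 | cacddbabdd
   5 |   2 | cddbabdd
   6 |   9 | d
   7 |   4 | dbabdd
   8 |   8 | dd
   9 |   3 | ddbabdd

SA = [6, 1, 5, 7, 0, 2, 9, 4, 8, 3]
[i] adj suffixes → lcp
  [1] 6/1 → 1 ('a')
  [2] 1/5 → 0 ('')
  [3] 5/7 → 1 ('b')
  [4] 7/0 → 0 ('')
  [5] 0/2 → 1 ('c')
  [6] 2/9 → 0 ('')
  [7] 9/4 → 1 ('d')
  [8] 4/8 → 1 ('d')
  [9] 8/3 → 2 ('dd')

[0, 1, 0, 1, 0, 1, 0, 1, 1, 2]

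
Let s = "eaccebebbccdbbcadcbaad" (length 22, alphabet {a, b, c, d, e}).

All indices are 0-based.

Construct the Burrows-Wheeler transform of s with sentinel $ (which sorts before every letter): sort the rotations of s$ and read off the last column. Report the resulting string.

dbeaccdebbebdbaccaca$bc

rank  rotation                 last
    0  $eaccebebbccdbbcadcbaad  d
    1  aad$eaccebebbccdbbcadcb  b
    2  accebebbccdbbcadcbaad$e  e
    3  ad$eaccebebbccdbbcadcba  a
    4  adcbaad$eaccebebbccdbbc  c
    5  baad$eaccebebbccdbbcadc  c
    6  bbcadcbaad$eaccebebbccd  d
    7  bbccdbbcadcbaad$eaccebe  e
    8  bcadcbaad$eaccebebbccdb  b
    9  bccdbbcadcbaad$eaccebeb  b
   10  bebbccdbbcadcbaad$eacce  e
   11  cadcbaad$eaccebebbccdbb  b
   12  cbaad$eaccebebbccdbbcad  d
   13  ccdbbcadcbaad$eaccebebb  b
   14  ccebebbccdbbcadcbaad$ea  a
   15  cdbbcadcbaad$eaccebebbc  c
   16  cebebbccdbbcadcbaad$eac  c
   17  d$eaccebebbccdbbcadcbaa  a
   18  dbbcadcbaad$eaccebebbcc  c
   19  dcbaad$eaccebebbccdbbca  a
   20  eaccebebbccdbbcadcbaad$  $
   21  ebbccdbbcadcbaad$eacceb  b
   22  ebebbccdbbcadcbaad$eacc  c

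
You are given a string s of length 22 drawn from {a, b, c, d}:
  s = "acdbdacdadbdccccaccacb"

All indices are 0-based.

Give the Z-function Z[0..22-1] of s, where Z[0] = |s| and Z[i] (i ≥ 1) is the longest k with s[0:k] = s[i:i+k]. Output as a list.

[22, 0, 0, 0, 0, 3, 0, 0, 1, 0, 0, 0, 0, 0, 0, 0, 2, 0, 0, 2, 0, 0]

Z[0]=22
i=1: outside box; Z[1]=0
i=2: outside box; Z[2]=0
i=3: outside box; Z[3]=0
i=4: outside box; Z[4]=0
i=5: outside box; Z[5]=3 scan→box=[5,8)
i=6: min(r-i=2, Z[1]=0)=0; Z[6]=0
i=7: min(r-i=1, Z[2]=0)=0; Z[7]=0
i=8: outside box; Z[8]=1 scan→box=[8,9)
i=9: outside box; Z[9]=0
i=10: outside box; Z[10]=0
i=11: outside box; Z[11]=0
i=12: outside box; Z[12]=0
i=13: outside box; Z[13]=0
i=14: outside box; Z[14]=0
i=15: outside box; Z[15]=0
i=16: outside box; Z[16]=2 scan→box=[16,18)
i=17: min(r-i=1, Z[1]=0)=0; Z[17]=0
i=18: outside box; Z[18]=0
i=19: outside box; Z[19]=2 scan→box=[19,21)
i=20: min(r-i=1, Z[1]=0)=0; Z[20]=0
i=21: outside box; Z[21]=0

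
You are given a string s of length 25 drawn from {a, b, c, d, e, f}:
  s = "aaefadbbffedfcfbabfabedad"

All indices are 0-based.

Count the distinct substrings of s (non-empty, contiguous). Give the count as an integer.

rank→(start, suffix):
  0 → (0, 'aaefadbbffedfcfbabfabedad')
  1 → (19, 'abedad')
  2 → (16, 'abfabedad')
  3 → (23, 'ad')
  4 → (4, 'adbbffedfcfbabfabedad')
  5 → (1, 'aefadbbffedfcfbabfabedad')
  6 → (15, 'babfabedad')
  7 → (6, 'bbffedfcfbabfabedad')
  8 → (20, 'bedad')
  9 → (17, 'bfabedad')
  10 → (7, 'bffedfcfbabfabedad')
  11 → (13, 'cfbabfabedad')
  12 → (24, 'd')
  13 → (22, 'dad')
  14 → (5, 'dbbffedfcfbabfabedad')
  15 → (11, 'dfcfbabfabedad')
  16 → (21, 'edad')
  17 → (10, 'edfcfbabfabedad')
  18 → (2, 'efadbbffedfcfbabfabedad')
  19 → (18, 'fabedad')
  20 → (3, 'fadbbffedfcfbabfabedad')
  21 → (14, 'fbabfabedad')
  22 → (12, 'fcfbabfabedad')
  23 → (9, 'fedfcfbabfabedad')
  24 → (8, 'ffedfcfbabfabedad')

SA = [0, 19, 16, 23, 4, 1, 15, 6, 20, 17, 7, 13, 24, 22, 5, 11, 21, 10, 2, 18, 3, 14, 12, 9, 8]
i: (SA[i-1],SA[i]) lcp shared
  1: (0,19) 1 'a'
  2: (19,16) 2 'ab'
  3: (16,23) 1 'a'
  4: (23,4) 2 'ad'
  5: (4,1) 1 'a'
  6: (1,15) 0 ''
  7: (15,6) 1 'b'
  8: (6,20) 1 'b'
  9: (20,17) 1 'b'
  10: (17,7) 2 'bf'
  11: (7,13) 0 ''
  12: (13,24) 0 ''
  13: (24,22) 1 'd'
  14: (22,5) 1 'd'
  15: (5,11) 1 'd'
  16: (11,21) 0 ''
  17: (21,10) 2 'ed'
  18: (10,2) 1 'e'
  19: (2,18) 0 ''
  20: (18,3) 2 'fa'
  21: (3,14) 1 'f'
  22: (14,12) 1 'f'
  23: (12,9) 1 'f'
  24: (9,8) 1 'f'

n(n+1)/2 = 25·26/2 = 325
Σ LCP = 0 + 1 + 2 + 1 + 2 + 1 + 0 + 1 + 1 + 1 + 2 + 0 + 0 + 1 + 1 + 1 + 0 + 2 + 1 + 0 + 2 + 1 + 1 + 1 + 1 = 24
distinct = 325 − 24 = 301

301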